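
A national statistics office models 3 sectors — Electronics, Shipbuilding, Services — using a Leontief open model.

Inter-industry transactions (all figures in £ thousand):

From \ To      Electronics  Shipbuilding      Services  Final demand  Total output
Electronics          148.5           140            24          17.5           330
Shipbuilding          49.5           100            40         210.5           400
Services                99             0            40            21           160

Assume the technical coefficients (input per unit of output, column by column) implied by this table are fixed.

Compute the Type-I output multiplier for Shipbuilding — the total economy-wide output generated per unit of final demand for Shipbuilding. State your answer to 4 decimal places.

m_2 = 3.5000

Technical coefficients a_ij = z_ij / X_j:
  a_11 = 148.5/330 = 0.45, a_21 = 49.5/330 = 0.15, a_31 = 99/330 = 0.30
  a_12 = 140/400 = 0.35, a_22 = 100/400 = 0.25, a_32 = 0/400 = 0.00
  a_13 = 24/160 = 0.15, a_23 = 40/160 = 0.25, a_33 = 40/160 = 0.25
I − A =
  [   0.55    -0.35    -0.15]
  [  -0.15     0.75    -0.25]
  [  -0.30     0.00     0.75]
Cofactors of I−A, C_ij = (−1)^(i+j)·(minor ij) (rows/columns in the sector order above):
  C_11 = (0.75)(0.75) − (-0.25)(0.00) = 0.5625
  C_12 = −[(-0.15)(0.75) − (-0.25)(-0.30)] = 0.1875
  C_13 = (-0.15)(0.00) − (0.75)(-0.30) = 0.2250
  C_21 = −[(-0.35)(0.75) − (-0.15)(0.00)] = 0.2625
  C_22 = (0.55)(0.75) − (-0.15)(-0.30) = 0.3675
  C_23 = −[(0.55)(0.00) − (-0.35)(-0.30)] = 0.1050
  C_31 = (-0.35)(-0.25) − (-0.15)(0.75) = 0.2000
  C_32 = −[(0.55)(-0.25) − (-0.15)(-0.15)] = 0.1600
  C_33 = (0.55)(0.75) − (-0.35)(-0.15) = 0.3600
det(I−A) = Σ_j (I−A)_1j·C_1j = (0.55)(0.5625) + (-0.35)(0.1875) + (-0.15)(0.2250) = 0.2100
adj(I−A) = Cᵀ =
  [ 0.5625   0.2625   0.2000]
  [ 0.1875   0.3675   0.1600]
  [ 0.2250   0.1050   0.3600]
(I − A)⁻¹ = adj(I−A) / det(I−A) ≈
  [   2.67857     1.25000     0.95238]
  [   0.89286     1.75000     0.76190]
  [   1.07143     0.50000     1.71429]
The output multiplier for sector j is the column-j sum of the Leontief inverse (I − A)⁻¹ = adj(I−A) / det(I−A).
Column 2 of adj(I−A): (0.2625, 0.3675, 0.1050); det(I−A) = 0.2100.
m_2 = (0.2625 + 0.3675 + 0.1050) / 0.2100 = 0.735 / 0.2100 = 3.5000.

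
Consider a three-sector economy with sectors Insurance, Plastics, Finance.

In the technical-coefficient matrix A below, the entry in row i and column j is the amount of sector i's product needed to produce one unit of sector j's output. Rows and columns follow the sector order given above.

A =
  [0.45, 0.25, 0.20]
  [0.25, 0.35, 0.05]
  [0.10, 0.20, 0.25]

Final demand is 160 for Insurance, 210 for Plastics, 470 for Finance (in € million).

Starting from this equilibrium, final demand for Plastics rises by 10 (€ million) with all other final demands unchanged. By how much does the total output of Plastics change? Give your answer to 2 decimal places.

I − A =
  [   0.55    -0.25    -0.20]
  [  -0.25     0.65    -0.05]
  [  -0.10    -0.20     0.75]
Cofactors of I−A, C_ij = (−1)^(i+j)·(minor ij) (rows/columns in the sector order above):
  C_11 = (0.65)(0.75) − (-0.05)(-0.20) = 0.4775
  C_12 = −[(-0.25)(0.75) − (-0.05)(-0.10)] = 0.1925
  C_13 = (-0.25)(-0.20) − (0.65)(-0.10) = 0.1150
  C_21 = −[(-0.25)(0.75) − (-0.20)(-0.20)] = 0.2275
  C_22 = (0.55)(0.75) − (-0.20)(-0.10) = 0.3925
  C_23 = −[(0.55)(-0.20) − (-0.25)(-0.10)] = 0.1350
  C_31 = (-0.25)(-0.05) − (-0.20)(0.65) = 0.1425
  C_32 = −[(0.55)(-0.05) − (-0.20)(-0.25)] = 0.0775
  C_33 = (0.55)(0.65) − (-0.25)(-0.25) = 0.2950
det(I−A) = Σ_j (I−A)_1j·C_1j = (0.55)(0.4775) + (-0.25)(0.1925) + (-0.20)(0.1150) = 0.1915
adj(I−A) = Cᵀ =
  [ 0.4775   0.2275   0.1425]
  [ 0.1925   0.3925   0.0775]
  [ 0.1150   0.1350   0.2950]
(I − A)⁻¹ = adj(I−A) / det(I−A) ≈
  [   2.4935     1.1880     0.7441]
  [   1.0052     2.0496     0.4047]
  [   0.6005     0.7050     1.5405]
Δx = (I − A)⁻¹ Δd with Δd having +10 in the Plastics component and 0 elsewhere.
So Δx_2 = L_22 · (+10), where L_22 = adj(I−A)_22 / det(I−A) = 0.3925 / 0.1915.
Δx_2 = 0.3925 × (+10) / 0.1915 = 3.925 / 0.1915 ≈ 20.50.

Δx_2 = 20.50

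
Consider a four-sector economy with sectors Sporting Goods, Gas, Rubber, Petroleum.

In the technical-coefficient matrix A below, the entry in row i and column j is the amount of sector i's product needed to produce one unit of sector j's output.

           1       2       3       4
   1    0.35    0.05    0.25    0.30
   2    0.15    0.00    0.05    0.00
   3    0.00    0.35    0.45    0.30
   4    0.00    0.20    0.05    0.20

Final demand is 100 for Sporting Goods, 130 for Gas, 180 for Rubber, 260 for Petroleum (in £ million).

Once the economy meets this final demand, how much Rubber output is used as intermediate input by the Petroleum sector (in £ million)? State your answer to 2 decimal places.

z_34 = 131.19

I − A =
  [   0.65    -0.05    -0.25    -0.30]
  [  -0.15     1.00    -0.05     0.00]
  [   0.00    -0.35     0.55    -0.30]
  [   0.00    -0.20    -0.05     0.80]
Compute the cofactors C_ij = (−1)^(i+j)·(3×3 minor ij) of I−A; the adjugate is their transpose:
adj(I−A) = Cᵀ =
  [ 0.408000   0.144500   0.220000   0.235500]
  [ 0.063750   0.276250   0.058250   0.045750]
  [ 0.051000   0.221000   0.505000   0.208500]
  [ 0.019125   0.082875   0.046125   0.328875]
det(I−A) = Σ_j (I−A)_1j·C_1j = (0.65)(0.408000) + (-0.05)(0.063750) + (-0.25)(0.051000) + (-0.30)(0.019125) = 0.243525
(I − A)⁻¹ = adj(I−A) / det(I−A) ≈
  [   1.6754     0.5934     0.9034     0.9670]
  [   0.2618     1.1344     0.2392     0.1879]
  [   0.2094     0.9075     2.0737     0.8562]
  [   0.0785     0.3403     0.1894     1.3505]
First solve x = (I − A)⁻¹ d = adj(I−A)·d / det(I−A); in particular x_4 = (0.019125·100 + 0.082875·130 + 0.046125·180 + 0.328875·260) / 0.243525 = 106.49625 / 0.243525 ≈ 437.3114.
Intermediate flow from 3 to 4: z_34 = a_34 · x_4 = 0.30 × 106.49625 / 0.243525 = 31.948875 / 0.243525 ≈ 131.19.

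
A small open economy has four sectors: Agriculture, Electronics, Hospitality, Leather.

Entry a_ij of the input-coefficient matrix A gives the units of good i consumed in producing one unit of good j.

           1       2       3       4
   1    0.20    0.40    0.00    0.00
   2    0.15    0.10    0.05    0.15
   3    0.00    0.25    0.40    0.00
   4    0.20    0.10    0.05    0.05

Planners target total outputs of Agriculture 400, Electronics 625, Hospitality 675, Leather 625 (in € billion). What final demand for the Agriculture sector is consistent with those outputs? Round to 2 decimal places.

I − A =
  [   0.80    -0.40     0.00     0.00]
  [  -0.15     0.90    -0.05    -0.15]
  [   0.00    -0.25     0.60     0.00]
  [  -0.20    -0.10    -0.05     0.95]
d = (I − A) x:
  d_1 = (+0.80)·400 + (-0.40)·625 + (+0.00)·675 + (+0.00)·625 = 70.00
  d_2 = (-0.15)·400 + (+0.90)·625 + (-0.05)·675 + (-0.15)·625 = 375.00
  d_3 = (+0.00)·400 + (-0.25)·625 + (+0.60)·675 + (+0.00)·625 = 248.75
  d_4 = (-0.20)·400 + (-0.10)·625 + (-0.05)·675 + (+0.95)·625 = 417.50

d_1 = 70.00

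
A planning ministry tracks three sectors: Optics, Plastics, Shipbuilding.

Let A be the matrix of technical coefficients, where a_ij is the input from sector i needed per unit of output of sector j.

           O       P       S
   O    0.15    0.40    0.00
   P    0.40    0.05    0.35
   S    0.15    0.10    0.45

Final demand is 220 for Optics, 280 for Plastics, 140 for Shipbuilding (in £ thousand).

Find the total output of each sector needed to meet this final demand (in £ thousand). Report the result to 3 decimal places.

I − A =
  [   0.85    -0.40     0.00]
  [  -0.40     0.95    -0.35]
  [  -0.15    -0.10     0.55]
Cofactors of I−A, C_ij = (−1)^(i+j)·(minor ij) (rows/columns in the sector order above):
  C_11 = (0.95)(0.55) − (-0.35)(-0.10) = 0.4875
  C_12 = −[(-0.40)(0.55) − (-0.35)(-0.15)] = 0.2725
  C_13 = (-0.40)(-0.10) − (0.95)(-0.15) = 0.1825
  C_21 = −[(-0.40)(0.55) − (0.00)(-0.10)] = 0.2200
  C_22 = (0.85)(0.55) − (0.00)(-0.15) = 0.4675
  C_23 = −[(0.85)(-0.10) − (-0.40)(-0.15)] = 0.1450
  C_31 = (-0.40)(-0.35) − (0.00)(0.95) = 0.1400
  C_32 = −[(0.85)(-0.35) − (0.00)(-0.40)] = 0.2975
  C_33 = (0.85)(0.95) − (-0.40)(-0.40) = 0.6475
det(I−A) = Σ_j (I−A)_1j·C_1j = (0.85)(0.4875) + (-0.40)(0.2725) + (0.00)(0.1825) = 0.305375
adj(I−A) = Cᵀ =
  [ 0.4875   0.2200   0.1400]
  [ 0.2725   0.4675   0.2975]
  [ 0.1825   0.1450   0.6475]
(I − A)⁻¹ = adj(I−A) / det(I−A) ≈
  [   1.5964     0.7204     0.4585]
  [   0.8923     1.5309     0.9742]
  [   0.5976     0.4748     2.1203]
x = (I − A)⁻¹ d = adj(I−A)·d / det(I−A), with det(I−A) = 0.305375:
  x_O = (0.4875·220 + 0.2200·280 + 0.1400·140) / 0.305375 = 188.45 / 0.305375 ≈ 617.110
  x_P = (0.2725·220 + 0.4675·280 + 0.2975·140) / 0.305375 = 232.50 / 0.305375 ≈ 761.359
  x_S = (0.1825·220 + 0.1450·280 + 0.6475·140) / 0.305375 = 171.40 / 0.305375 ≈ 561.277

x_O = 617.110, x_P = 761.359, x_S = 561.277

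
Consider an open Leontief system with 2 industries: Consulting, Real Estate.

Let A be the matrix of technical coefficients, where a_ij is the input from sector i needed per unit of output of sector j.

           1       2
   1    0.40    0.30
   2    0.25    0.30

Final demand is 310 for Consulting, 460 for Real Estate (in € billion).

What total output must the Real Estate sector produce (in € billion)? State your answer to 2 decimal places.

x_2 = 1024.64

I − A =
  [   0.60    -0.30]
  [  -0.25     0.70]
det(I−A) = (0.60)(0.70) − (-0.30)(-0.25) = 0.3450
adj(I−A) = [[0.70, 0.30], [0.25, 0.60]]
(I − A)⁻¹ = adj(I−A) / det(I−A) ≈
  [   2.0290     0.8696]
  [   0.7246     1.7391]
x = (I − A)⁻¹ d = adj(I−A)·d / det(I−A), with det(I−A) = 0.3450:
  x_1 = (0.70·310 + 0.30·460) / 0.3450 = 355.00 / 0.3450 ≈ 1028.99
  x_2 = (0.25·310 + 0.60·460) / 0.3450 = 353.50 / 0.3450 ≈ 1024.64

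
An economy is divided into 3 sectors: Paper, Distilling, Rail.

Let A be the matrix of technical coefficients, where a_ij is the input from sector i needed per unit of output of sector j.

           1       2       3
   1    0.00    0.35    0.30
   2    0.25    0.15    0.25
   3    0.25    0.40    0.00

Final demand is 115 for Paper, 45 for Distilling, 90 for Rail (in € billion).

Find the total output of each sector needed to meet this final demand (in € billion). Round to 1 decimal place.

x_1 = 252.8, x_2 = 195.3, x_3 = 231.3

I − A =
  [   1.00    -0.35    -0.30]
  [  -0.25     0.85    -0.25]
  [  -0.25    -0.40     1.00]
Cofactors of I−A, C_ij = (−1)^(i+j)·(minor ij) (rows/columns in the sector order above):
  C_11 = (0.85)(1.00) − (-0.25)(-0.40) = 0.7500
  C_12 = −[(-0.25)(1.00) − (-0.25)(-0.25)] = 0.3125
  C_13 = (-0.25)(-0.40) − (0.85)(-0.25) = 0.3125
  C_21 = −[(-0.35)(1.00) − (-0.30)(-0.40)] = 0.4700
  C_22 = (1.00)(1.00) − (-0.30)(-0.25) = 0.9250
  C_23 = −[(1.00)(-0.40) − (-0.35)(-0.25)] = 0.4875
  C_31 = (-0.35)(-0.25) − (-0.30)(0.85) = 0.3425
  C_32 = −[(1.00)(-0.25) − (-0.30)(-0.25)] = 0.3250
  C_33 = (1.00)(0.85) − (-0.35)(-0.25) = 0.7625
det(I−A) = Σ_j (I−A)_1j·C_1j = (1.00)(0.7500) + (-0.35)(0.3125) + (-0.30)(0.3125) = 0.546875
adj(I−A) = Cᵀ =
  [ 0.7500   0.4700   0.3425]
  [ 0.3125   0.9250   0.3250]
  [ 0.3125   0.4875   0.7625]
(I − A)⁻¹ = adj(I−A) / det(I−A) ≈
  [   1.3714     0.8594     0.6263]
  [   0.5714     1.6914     0.5943]
  [   0.5714     0.8914     1.3943]
x = (I − A)⁻¹ d = adj(I−A)·d / det(I−A), with det(I−A) = 0.546875:
  x_1 = (0.7500·115 + 0.4700·45 + 0.3425·90) / 0.546875 = 138.225 / 0.546875 ≈ 252.8
  x_2 = (0.3125·115 + 0.9250·45 + 0.3250·90) / 0.546875 = 106.8125 / 0.546875 ≈ 195.3
  x_3 = (0.3125·115 + 0.4875·45 + 0.7625·90) / 0.546875 = 126.50 / 0.546875 ≈ 231.3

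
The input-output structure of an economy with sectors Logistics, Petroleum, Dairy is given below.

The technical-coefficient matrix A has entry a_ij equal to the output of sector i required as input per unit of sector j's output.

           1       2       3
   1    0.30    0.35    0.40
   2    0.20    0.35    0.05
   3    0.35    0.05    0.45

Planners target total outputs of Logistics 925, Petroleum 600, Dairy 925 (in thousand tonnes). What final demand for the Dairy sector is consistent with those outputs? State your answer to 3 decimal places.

I − A =
  [   0.70    -0.35    -0.40]
  [  -0.20     0.65    -0.05]
  [  -0.35    -0.05     0.55]
d = (I − A) x:
  d_1 = (+0.70)·925 + (-0.35)·600 + (-0.40)·925 = 67.500
  d_2 = (-0.20)·925 + (+0.65)·600 + (-0.05)·925 = 158.750
  d_3 = (-0.35)·925 + (-0.05)·600 + (+0.55)·925 = 155.000

d_3 = 155.000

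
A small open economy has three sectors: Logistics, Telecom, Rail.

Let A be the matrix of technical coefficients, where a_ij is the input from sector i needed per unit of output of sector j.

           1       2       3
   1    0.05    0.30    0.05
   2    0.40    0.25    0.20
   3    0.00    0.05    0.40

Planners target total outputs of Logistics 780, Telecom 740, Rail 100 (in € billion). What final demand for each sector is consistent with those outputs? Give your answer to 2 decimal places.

I − A =
  [   0.95    -0.30    -0.05]
  [  -0.40     0.75    -0.20]
  [   0.00    -0.05     0.60]
d = (I − A) x:
  d_1 = (+0.95)·780 + (-0.30)·740 + (-0.05)·100 = 514.00
  d_2 = (-0.40)·780 + (+0.75)·740 + (-0.20)·100 = 223.00
  d_3 = (+0.00)·780 + (-0.05)·740 + (+0.60)·100 = 23.00

d_1 = 514.00, d_2 = 223.00, d_3 = 23.00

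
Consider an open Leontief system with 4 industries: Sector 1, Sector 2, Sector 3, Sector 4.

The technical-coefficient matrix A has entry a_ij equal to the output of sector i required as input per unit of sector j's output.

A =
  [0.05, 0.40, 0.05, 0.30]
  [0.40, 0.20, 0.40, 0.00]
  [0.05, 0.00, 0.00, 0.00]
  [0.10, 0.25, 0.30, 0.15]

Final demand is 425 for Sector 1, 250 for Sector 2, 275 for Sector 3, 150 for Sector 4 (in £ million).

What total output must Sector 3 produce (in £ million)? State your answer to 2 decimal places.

x_3 = 331.91

I − A =
  [   0.95    -0.40    -0.05    -0.30]
  [  -0.40     0.80    -0.40     0.00]
  [  -0.05     0.00     1.00     0.00]
  [  -0.10    -0.25    -0.30     0.85]
Compute the cofactors C_ij = (−1)^(i+j)·(3×3 minor ij) of I−A; the adjugate is their transpose:
adj(I−A) = Cᵀ =
  [ 0.680000   0.415000   0.272000   0.240000]
  [ 0.357000   0.770875   0.364000   0.126000]
  [ 0.034000   0.020750   0.456000   0.012000]
  [ 0.197000   0.282875   0.300000   0.590000]
det(I−A) = Σ_j (I−A)_1j·C_1j = (0.95)(0.680000) + (-0.40)(0.357000) + (-0.05)(0.034000) + (-0.30)(0.197000) = 0.4424
(I − A)⁻¹ = adj(I−A) / det(I−A) ≈
  [   1.5371     0.9381     0.6148     0.5425]
  [   0.8070     1.7425     0.8228     0.2848]
  [   0.0769     0.0469     1.0307     0.0271]
  [   0.4453     0.6394     0.6781     1.3336]
x = (I − A)⁻¹ d = adj(I−A)·d / det(I−A), with det(I−A) = 0.4424:
  x_1 = (0.680000·425 + 0.415000·250 + 0.272000·275 + 0.240000·150) / 0.4424 = 503.55 / 0.4424 ≈ 1138.22
  x_2 = (0.357000·425 + 0.770875·250 + 0.364000·275 + 0.126000·150) / 0.4424 = 463.44375 / 0.4424 ≈ 1047.57
  x_3 = (0.034000·425 + 0.020750·250 + 0.456000·275 + 0.012000·150) / 0.4424 = 146.8375 / 0.4424 ≈ 331.91
  x_4 = (0.197000·425 + 0.282875·250 + 0.300000·275 + 0.590000·150) / 0.4424 = 325.44375 / 0.4424 ≈ 735.63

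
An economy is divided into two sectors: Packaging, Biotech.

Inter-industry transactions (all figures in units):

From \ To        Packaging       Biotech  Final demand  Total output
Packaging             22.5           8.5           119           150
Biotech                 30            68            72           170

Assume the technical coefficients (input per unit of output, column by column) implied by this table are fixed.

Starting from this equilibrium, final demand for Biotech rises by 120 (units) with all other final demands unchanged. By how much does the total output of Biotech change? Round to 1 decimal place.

Δx_B = 204.0

Technical coefficients a_ij = z_ij / X_j:
  a_PP = 22.5/150 = 0.15, a_BP = 30/150 = 0.20
  a_PB = 8.5/170 = 0.05, a_BB = 68/170 = 0.40
I − A =
  [   0.85    -0.05]
  [  -0.20     0.60]
det(I−A) = (0.85)(0.60) − (-0.05)(-0.20) = 0.5000
adj(I−A) = [[0.60, 0.05], [0.20, 0.85]]
(I − A)⁻¹ = adj(I−A) / det(I−A) ≈
  [   1.2000     0.1000]
  [   0.4000     1.7000]
Δx = (I − A)⁻¹ Δd with Δd having +120 in the Biotech component and 0 elsewhere.
So Δx_B = L_BB · (+120), where L_BB = adj(I−A)_BB / det(I−A) = 0.85 / 0.5000.
Δx_B = 0.85 × (+120) / 0.5000 = 102.00 / 0.5000 = 204.0.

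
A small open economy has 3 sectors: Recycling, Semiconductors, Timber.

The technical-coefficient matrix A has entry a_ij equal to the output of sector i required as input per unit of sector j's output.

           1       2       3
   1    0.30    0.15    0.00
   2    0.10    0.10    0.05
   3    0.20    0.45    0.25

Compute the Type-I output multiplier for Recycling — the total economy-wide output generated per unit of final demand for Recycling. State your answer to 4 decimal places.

m_1 = 2.1678

I − A =
  [   0.70    -0.15     0.00]
  [  -0.10     0.90    -0.05]
  [  -0.20    -0.45     0.75]
Cofactors of I−A, C_ij = (−1)^(i+j)·(minor ij) (rows/columns in the sector order above):
  C_11 = (0.90)(0.75) − (-0.05)(-0.45) = 0.6525
  C_12 = −[(-0.10)(0.75) − (-0.05)(-0.20)] = 0.0850
  C_13 = (-0.10)(-0.45) − (0.90)(-0.20) = 0.2250
  C_21 = −[(-0.15)(0.75) − (0.00)(-0.45)] = 0.1125
  C_22 = (0.70)(0.75) − (0.00)(-0.20) = 0.5250
  C_23 = −[(0.70)(-0.45) − (-0.15)(-0.20)] = 0.3450
  C_31 = (-0.15)(-0.05) − (0.00)(0.90) = 0.0075
  C_32 = −[(0.70)(-0.05) − (0.00)(-0.10)] = 0.0350
  C_33 = (0.70)(0.90) − (-0.15)(-0.10) = 0.6150
det(I−A) = Σ_j (I−A)_1j·C_1j = (0.70)(0.6525) + (-0.15)(0.0850) + (0.00)(0.2250) = 0.4440
adj(I−A) = Cᵀ =
  [ 0.6525   0.1125   0.0075]
  [ 0.0850   0.5250   0.0350]
  [ 0.2250   0.3450   0.6150]
(I − A)⁻¹ = adj(I−A) / det(I−A) ≈
  [   1.46959     0.25338     0.01689]
  [   0.19144     1.18243     0.07883]
  [   0.50676     0.77703     1.38514]
The output multiplier for sector j is the column-j sum of the Leontief inverse (I − A)⁻¹ = adj(I−A) / det(I−A).
Column 1 of adj(I−A): (0.6525, 0.0850, 0.2250); det(I−A) = 0.4440.
m_1 = (0.6525 + 0.0850 + 0.2250) / 0.4440 = 0.9625 / 0.4440 ≈ 2.1678.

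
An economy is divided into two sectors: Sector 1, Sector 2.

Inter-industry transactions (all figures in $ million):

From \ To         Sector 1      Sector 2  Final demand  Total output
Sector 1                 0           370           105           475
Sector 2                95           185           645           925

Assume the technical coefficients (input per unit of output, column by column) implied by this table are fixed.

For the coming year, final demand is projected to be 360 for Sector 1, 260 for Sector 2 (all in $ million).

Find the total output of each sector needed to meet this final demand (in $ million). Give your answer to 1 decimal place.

Technical coefficients a_ij = z_ij / X_j:
  a_11 = 0/475 = 0.00, a_21 = 95/475 = 0.20
  a_12 = 370/925 = 0.40, a_22 = 185/925 = 0.20
I − A =
  [   1.00    -0.40]
  [  -0.20     0.80]
det(I−A) = (1.00)(0.80) − (-0.40)(-0.20) = 0.7200
adj(I−A) = [[0.80, 0.40], [0.20, 1.00]]
(I − A)⁻¹ = adj(I−A) / det(I−A) ≈
  [   1.1111     0.5556]
  [   0.2778     1.3889]
x = (I − A)⁻¹ d = adj(I−A)·d / det(I−A), with det(I−A) = 0.7200:
  x_1 = (0.80·360 + 0.40·260) / 0.7200 = 392.00 / 0.7200 ≈ 544.4
  x_2 = (0.20·360 + 1.00·260) / 0.7200 = 332.00 / 0.7200 ≈ 461.1

x_1 = 544.4, x_2 = 461.1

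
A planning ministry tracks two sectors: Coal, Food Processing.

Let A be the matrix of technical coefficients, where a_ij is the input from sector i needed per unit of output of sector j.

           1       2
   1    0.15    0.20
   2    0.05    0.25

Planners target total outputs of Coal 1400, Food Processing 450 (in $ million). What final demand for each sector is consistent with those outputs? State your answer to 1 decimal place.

d_1 = 1100.0, d_2 = 267.5

I − A =
  [   0.85    -0.20]
  [  -0.05     0.75]
d = (I − A) x:
  d_1 = (+0.85)·1400 + (-0.20)·450 = 1100.0
  d_2 = (-0.05)·1400 + (+0.75)·450 = 267.5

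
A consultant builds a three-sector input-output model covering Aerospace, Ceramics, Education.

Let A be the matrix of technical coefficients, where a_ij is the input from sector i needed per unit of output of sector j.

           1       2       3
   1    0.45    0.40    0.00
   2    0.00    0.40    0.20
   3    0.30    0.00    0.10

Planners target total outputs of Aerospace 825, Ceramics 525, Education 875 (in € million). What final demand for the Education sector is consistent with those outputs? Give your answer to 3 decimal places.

d_3 = 540.000

I − A =
  [   0.55    -0.40     0.00]
  [   0.00     0.60    -0.20]
  [  -0.30     0.00     0.90]
d = (I − A) x:
  d_1 = (+0.55)·825 + (-0.40)·525 + (+0.00)·875 = 243.750
  d_2 = (+0.00)·825 + (+0.60)·525 + (-0.20)·875 = 140.000
  d_3 = (-0.30)·825 + (+0.00)·525 + (+0.90)·875 = 540.000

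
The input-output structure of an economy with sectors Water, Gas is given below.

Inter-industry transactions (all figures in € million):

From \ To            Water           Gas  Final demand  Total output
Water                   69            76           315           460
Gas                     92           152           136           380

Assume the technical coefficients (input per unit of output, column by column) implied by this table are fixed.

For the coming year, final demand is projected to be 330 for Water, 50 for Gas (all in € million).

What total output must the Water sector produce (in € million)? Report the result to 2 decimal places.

Technical coefficients a_ij = z_ij / X_j:
  a_WW = 69/460 = 0.15, a_GW = 92/460 = 0.20
  a_WG = 76/380 = 0.20, a_GG = 152/380 = 0.40
I − A =
  [   0.85    -0.20]
  [  -0.20     0.60]
det(I−A) = (0.85)(0.60) − (-0.20)(-0.20) = 0.4700
adj(I−A) = [[0.60, 0.20], [0.20, 0.85]]
(I − A)⁻¹ = adj(I−A) / det(I−A) ≈
  [   1.2766     0.4255]
  [   0.4255     1.8085]
x = (I − A)⁻¹ d = adj(I−A)·d / det(I−A), with det(I−A) = 0.4700:
  x_W = (0.60·330 + 0.20·50) / 0.4700 = 208.00 / 0.4700 ≈ 442.55
  x_G = (0.20·330 + 0.85·50) / 0.4700 = 108.50 / 0.4700 ≈ 230.85

x_W = 442.55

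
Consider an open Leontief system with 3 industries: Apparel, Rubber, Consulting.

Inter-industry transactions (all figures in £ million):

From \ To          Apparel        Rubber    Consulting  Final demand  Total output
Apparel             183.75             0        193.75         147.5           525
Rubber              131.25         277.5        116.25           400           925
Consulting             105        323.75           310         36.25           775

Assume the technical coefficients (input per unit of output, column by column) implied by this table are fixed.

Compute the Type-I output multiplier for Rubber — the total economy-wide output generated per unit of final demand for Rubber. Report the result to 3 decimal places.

m_2 = 3.599

Technical coefficients a_ij = z_ij / X_j:
  a_11 = 183.75/525 = 0.35, a_21 = 131.25/525 = 0.25, a_31 = 105/525 = 0.20
  a_12 = 0/925 = 0.00, a_22 = 277.5/925 = 0.30, a_32 = 323.75/925 = 0.35
  a_13 = 193.75/775 = 0.25, a_23 = 116.25/775 = 0.15, a_33 = 310/775 = 0.40
I − A =
  [   0.65     0.00    -0.25]
  [  -0.25     0.70    -0.15]
  [  -0.20    -0.35     0.60]
Cofactors of I−A, C_ij = (−1)^(i+j)·(minor ij) (rows/columns in the sector order above):
  C_11 = (0.70)(0.60) − (-0.15)(-0.35) = 0.3675
  C_12 = −[(-0.25)(0.60) − (-0.15)(-0.20)] = 0.1800
  C_13 = (-0.25)(-0.35) − (0.70)(-0.20) = 0.2275
  C_21 = −[(0.00)(0.60) − (-0.25)(-0.35)] = 0.0875
  C_22 = (0.65)(0.60) − (-0.25)(-0.20) = 0.3400
  C_23 = −[(0.65)(-0.35) − (0.00)(-0.20)] = 0.2275
  C_31 = (0.00)(-0.15) − (-0.25)(0.70) = 0.1750
  C_32 = −[(0.65)(-0.15) − (-0.25)(-0.25)] = 0.1600
  C_33 = (0.65)(0.70) − (0.00)(-0.25) = 0.4550
det(I−A) = Σ_j (I−A)_1j·C_1j = (0.65)(0.3675) + (0.00)(0.1800) + (-0.25)(0.2275) = 0.1820
adj(I−A) = Cᵀ =
  [ 0.3675   0.0875   0.1750]
  [ 0.1800   0.3400   0.1600]
  [ 0.2275   0.2275   0.4550]
(I − A)⁻¹ = adj(I−A) / det(I−A) ≈
  [   2.0192     0.4808     0.9615]
  [   0.9890     1.8681     0.8791]
  [   1.2500     1.2500     2.5000]
The output multiplier for sector j is the column-j sum of the Leontief inverse (I − A)⁻¹ = adj(I−A) / det(I−A).
Column 2 of adj(I−A): (0.0875, 0.3400, 0.2275); det(I−A) = 0.1820.
m_2 = (0.0875 + 0.3400 + 0.2275) / 0.1820 = 0.655 / 0.1820 ≈ 3.599.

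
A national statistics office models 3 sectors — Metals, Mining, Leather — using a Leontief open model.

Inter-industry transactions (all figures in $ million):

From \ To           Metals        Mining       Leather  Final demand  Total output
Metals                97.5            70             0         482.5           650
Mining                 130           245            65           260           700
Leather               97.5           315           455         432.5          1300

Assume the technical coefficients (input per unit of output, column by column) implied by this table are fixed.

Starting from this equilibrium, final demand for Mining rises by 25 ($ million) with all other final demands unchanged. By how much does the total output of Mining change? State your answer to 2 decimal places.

Δx_2 = 42.34

Technical coefficients a_ij = z_ij / X_j:
  a_11 = 97.5/650 = 0.15, a_21 = 130/650 = 0.20, a_31 = 97.5/650 = 0.15
  a_12 = 70/700 = 0.10, a_22 = 245/700 = 0.35, a_32 = 315/700 = 0.45
  a_13 = 0/1300 = 0.00, a_23 = 65/1300 = 0.05, a_33 = 455/1300 = 0.35
I − A =
  [   0.85    -0.10     0.00]
  [  -0.20     0.65    -0.05]
  [  -0.15    -0.45     0.65]
Cofactors of I−A, C_ij = (−1)^(i+j)·(minor ij) (rows/columns in the sector order above):
  C_11 = (0.65)(0.65) − (-0.05)(-0.45) = 0.4000
  C_12 = −[(-0.20)(0.65) − (-0.05)(-0.15)] = 0.1375
  C_13 = (-0.20)(-0.45) − (0.65)(-0.15) = 0.1875
  C_21 = −[(-0.10)(0.65) − (0.00)(-0.45)] = 0.0650
  C_22 = (0.85)(0.65) − (0.00)(-0.15) = 0.5525
  C_23 = −[(0.85)(-0.45) − (-0.10)(-0.15)] = 0.3975
  C_31 = (-0.10)(-0.05) − (0.00)(0.65) = 0.0050
  C_32 = −[(0.85)(-0.05) − (0.00)(-0.20)] = 0.0425
  C_33 = (0.85)(0.65) − (-0.10)(-0.20) = 0.5325
det(I−A) = Σ_j (I−A)_1j·C_1j = (0.85)(0.4000) + (-0.10)(0.1375) + (0.00)(0.1875) = 0.32625
adj(I−A) = Cᵀ =
  [ 0.4000   0.0650   0.0050]
  [ 0.1375   0.5525   0.0425]
  [ 0.1875   0.3975   0.5325]
(I − A)⁻¹ = adj(I−A) / det(I−A) ≈
  [   1.2261     0.1992     0.0153]
  [   0.4215     1.6935     0.1303]
  [   0.5747     1.2184     1.6322]
Δx = (I − A)⁻¹ Δd with Δd having +25 in the Mining component and 0 elsewhere.
So Δx_2 = L_22 · (+25), where L_22 = adj(I−A)_22 / det(I−A) = 0.5525 / 0.32625.
Δx_2 = 0.5525 × (+25) / 0.32625 = 13.8125 / 0.32625 ≈ 42.34.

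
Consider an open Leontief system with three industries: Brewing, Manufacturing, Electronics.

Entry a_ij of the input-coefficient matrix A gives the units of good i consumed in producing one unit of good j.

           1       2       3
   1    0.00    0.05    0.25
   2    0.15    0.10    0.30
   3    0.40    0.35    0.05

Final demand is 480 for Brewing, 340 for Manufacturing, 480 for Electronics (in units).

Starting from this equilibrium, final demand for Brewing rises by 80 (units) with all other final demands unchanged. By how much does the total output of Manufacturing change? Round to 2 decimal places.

I − A =
  [   1.00    -0.05    -0.25]
  [  -0.15     0.90    -0.30]
  [  -0.40    -0.35     0.95]
Cofactors of I−A, C_ij = (−1)^(i+j)·(minor ij) (rows/columns in the sector order above):
  C_11 = (0.90)(0.95) − (-0.30)(-0.35) = 0.7500
  C_12 = −[(-0.15)(0.95) − (-0.30)(-0.40)] = 0.2625
  C_13 = (-0.15)(-0.35) − (0.90)(-0.40) = 0.4125
  C_21 = −[(-0.05)(0.95) − (-0.25)(-0.35)] = 0.1350
  C_22 = (1.00)(0.95) − (-0.25)(-0.40) = 0.8500
  C_23 = −[(1.00)(-0.35) − (-0.05)(-0.40)] = 0.3700
  C_31 = (-0.05)(-0.30) − (-0.25)(0.90) = 0.2400
  C_32 = −[(1.00)(-0.30) − (-0.25)(-0.15)] = 0.3375
  C_33 = (1.00)(0.90) − (-0.05)(-0.15) = 0.8925
det(I−A) = Σ_j (I−A)_1j·C_1j = (1.00)(0.7500) + (-0.05)(0.2625) + (-0.25)(0.4125) = 0.63375
adj(I−A) = Cᵀ =
  [ 0.7500   0.1350   0.2400]
  [ 0.2625   0.8500   0.3375]
  [ 0.4125   0.3700   0.8925]
(I − A)⁻¹ = adj(I−A) / det(I−A) ≈
  [   1.1834     0.2130     0.3787]
  [   0.4142     1.3412     0.5325]
  [   0.6509     0.5838     1.4083]
Δx = (I − A)⁻¹ Δd with Δd having +80 in the Brewing component and 0 elsewhere.
So Δx_2 = L_21 · (+80), where L_21 = adj(I−A)_21 / det(I−A) = 0.2625 / 0.63375.
Δx_2 = 0.2625 × (+80) / 0.63375 = 21.00 / 0.63375 ≈ 33.14.

Δx_2 = 33.14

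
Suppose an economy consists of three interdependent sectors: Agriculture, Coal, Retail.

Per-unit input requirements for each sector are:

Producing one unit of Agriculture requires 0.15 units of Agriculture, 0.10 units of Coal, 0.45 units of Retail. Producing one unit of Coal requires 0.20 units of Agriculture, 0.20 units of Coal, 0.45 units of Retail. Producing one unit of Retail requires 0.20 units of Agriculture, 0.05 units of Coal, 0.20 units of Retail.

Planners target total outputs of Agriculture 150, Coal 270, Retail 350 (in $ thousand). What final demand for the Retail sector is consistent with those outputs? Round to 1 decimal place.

I − A =
  [   0.85    -0.20    -0.20]
  [  -0.10     0.80    -0.05]
  [  -0.45    -0.45     0.80]
d = (I − A) x:
  d_1 = (+0.85)·150 + (-0.20)·270 + (-0.20)·350 = 3.5
  d_2 = (-0.10)·150 + (+0.80)·270 + (-0.05)·350 = 183.5
  d_3 = (-0.45)·150 + (-0.45)·270 + (+0.80)·350 = 91.0

d_3 = 91.0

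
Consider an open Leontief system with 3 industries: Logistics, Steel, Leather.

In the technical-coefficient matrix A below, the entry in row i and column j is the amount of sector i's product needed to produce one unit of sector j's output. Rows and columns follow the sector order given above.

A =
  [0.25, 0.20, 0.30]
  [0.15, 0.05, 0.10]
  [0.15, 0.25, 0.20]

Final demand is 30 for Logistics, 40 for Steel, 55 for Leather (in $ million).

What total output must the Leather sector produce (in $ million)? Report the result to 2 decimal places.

I − A =
  [   0.75    -0.20    -0.30]
  [  -0.15     0.95    -0.10]
  [  -0.15    -0.25     0.80]
Cofactors of I−A, C_ij = (−1)^(i+j)·(minor ij) (rows/columns in the sector order above):
  C_11 = (0.95)(0.80) − (-0.10)(-0.25) = 0.7350
  C_12 = −[(-0.15)(0.80) − (-0.10)(-0.15)] = 0.1350
  C_13 = (-0.15)(-0.25) − (0.95)(-0.15) = 0.1800
  C_21 = −[(-0.20)(0.80) − (-0.30)(-0.25)] = 0.2350
  C_22 = (0.75)(0.80) − (-0.30)(-0.15) = 0.5550
  C_23 = −[(0.75)(-0.25) − (-0.20)(-0.15)] = 0.2175
  C_31 = (-0.20)(-0.10) − (-0.30)(0.95) = 0.3050
  C_32 = −[(0.75)(-0.10) − (-0.30)(-0.15)] = 0.1200
  C_33 = (0.75)(0.95) − (-0.20)(-0.15) = 0.6825
det(I−A) = Σ_j (I−A)_1j·C_1j = (0.75)(0.7350) + (-0.20)(0.1350) + (-0.30)(0.1800) = 0.47025
adj(I−A) = Cᵀ =
  [ 0.7350   0.2350   0.3050]
  [ 0.1350   0.5550   0.1200]
  [ 0.1800   0.2175   0.6825]
(I − A)⁻¹ = adj(I−A) / det(I−A) ≈
  [   1.5630     0.4997     0.6486]
  [   0.2871     1.1802     0.2552]
  [   0.3828     0.4625     1.4514]
x = (I − A)⁻¹ d = adj(I−A)·d / det(I−A), with det(I−A) = 0.47025:
  x_1 = (0.7350·30 + 0.2350·40 + 0.3050·55) / 0.47025 = 48.225 / 0.47025 ≈ 102.55
  x_2 = (0.1350·30 + 0.5550·40 + 0.1200·55) / 0.47025 = 32.85 / 0.47025 ≈ 69.86
  x_3 = (0.1800·30 + 0.2175·40 + 0.6825·55) / 0.47025 = 51.6375 / 0.47025 ≈ 109.81

x_3 = 109.81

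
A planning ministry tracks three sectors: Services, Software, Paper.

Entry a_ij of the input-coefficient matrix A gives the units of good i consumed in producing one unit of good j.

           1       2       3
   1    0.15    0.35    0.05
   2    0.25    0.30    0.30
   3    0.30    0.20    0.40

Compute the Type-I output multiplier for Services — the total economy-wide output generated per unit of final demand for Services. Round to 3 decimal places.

m_1 = 4.115

I − A =
  [   0.85    -0.35    -0.05]
  [  -0.25     0.70    -0.30]
  [  -0.30    -0.20     0.60]
Cofactors of I−A, C_ij = (−1)^(i+j)·(minor ij) (rows/columns in the sector order above):
  C_11 = (0.70)(0.60) − (-0.30)(-0.20) = 0.3600
  C_12 = −[(-0.25)(0.60) − (-0.30)(-0.30)] = 0.2400
  C_13 = (-0.25)(-0.20) − (0.70)(-0.30) = 0.2600
  C_21 = −[(-0.35)(0.60) − (-0.05)(-0.20)] = 0.2200
  C_22 = (0.85)(0.60) − (-0.05)(-0.30) = 0.4950
  C_23 = −[(0.85)(-0.20) − (-0.35)(-0.30)] = 0.2750
  C_31 = (-0.35)(-0.30) − (-0.05)(0.70) = 0.1400
  C_32 = −[(0.85)(-0.30) − (-0.05)(-0.25)] = 0.2675
  C_33 = (0.85)(0.70) − (-0.35)(-0.25) = 0.5075
det(I−A) = Σ_j (I−A)_1j·C_1j = (0.85)(0.3600) + (-0.35)(0.2400) + (-0.05)(0.2600) = 0.2090
adj(I−A) = Cᵀ =
  [ 0.3600   0.2200   0.1400]
  [ 0.2400   0.4950   0.2675]
  [ 0.2600   0.2750   0.5075]
(I − A)⁻¹ = adj(I−A) / det(I−A) ≈
  [   1.7225     1.0526     0.6699]
  [   1.1483     2.3684     1.2799]
  [   1.2440     1.3158     2.4282]
The output multiplier for sector j is the column-j sum of the Leontief inverse (I − A)⁻¹ = adj(I−A) / det(I−A).
Column 1 of adj(I−A): (0.3600, 0.2400, 0.2600); det(I−A) = 0.2090.
m_1 = (0.3600 + 0.2400 + 0.2600) / 0.2090 = 0.86 / 0.2090 ≈ 4.115.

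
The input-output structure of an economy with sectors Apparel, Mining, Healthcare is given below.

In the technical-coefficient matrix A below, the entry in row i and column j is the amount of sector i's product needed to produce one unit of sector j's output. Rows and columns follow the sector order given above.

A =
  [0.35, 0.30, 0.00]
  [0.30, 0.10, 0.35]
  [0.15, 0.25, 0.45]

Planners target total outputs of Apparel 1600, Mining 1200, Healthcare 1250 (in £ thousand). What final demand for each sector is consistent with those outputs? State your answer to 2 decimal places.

I − A =
  [   0.65    -0.30     0.00]
  [  -0.30     0.90    -0.35]
  [  -0.15    -0.25     0.55]
d = (I − A) x:
  d_1 = (+0.65)·1600 + (-0.30)·1200 + (+0.00)·1250 = 680.00
  d_2 = (-0.30)·1600 + (+0.90)·1200 + (-0.35)·1250 = 162.50
  d_3 = (-0.15)·1600 + (-0.25)·1200 + (+0.55)·1250 = 147.50

d_1 = 680.00, d_2 = 162.50, d_3 = 147.50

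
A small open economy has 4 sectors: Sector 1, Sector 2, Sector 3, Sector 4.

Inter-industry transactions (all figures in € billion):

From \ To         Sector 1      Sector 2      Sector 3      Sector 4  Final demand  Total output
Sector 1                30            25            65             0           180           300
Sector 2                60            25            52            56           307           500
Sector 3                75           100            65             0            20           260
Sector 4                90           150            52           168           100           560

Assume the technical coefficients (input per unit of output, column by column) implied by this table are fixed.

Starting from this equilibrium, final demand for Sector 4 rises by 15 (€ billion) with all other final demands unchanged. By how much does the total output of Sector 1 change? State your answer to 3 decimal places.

Technical coefficients a_ij = z_ij / X_j:
  a_11 = 30/300 = 0.10, a_21 = 60/300 = 0.20, a_31 = 75/300 = 0.25, a_41 = 90/300 = 0.30
  a_12 = 25/500 = 0.05, a_22 = 25/500 = 0.05, a_32 = 100/500 = 0.20, a_42 = 150/500 = 0.30
  a_13 = 65/260 = 0.25, a_23 = 52/260 = 0.20, a_33 = 65/260 = 0.25, a_43 = 52/260 = 0.20
  a_14 = 0/560 = 0.00, a_24 = 56/560 = 0.10, a_34 = 0/560 = 0.00, a_44 = 168/560 = 0.30
I − A =
  [   0.90    -0.05    -0.25     0.00]
  [  -0.20     0.95    -0.20    -0.10]
  [  -0.25    -0.20     0.75     0.00]
  [  -0.30    -0.30    -0.20     0.70]
Compute the cofactors C_ij = (−1)^(i+j)·(3×3 minor ij) of I−A; the adjugate is their transpose:
adj(I−A) = Cᵀ =
  [ 0.444250   0.061250   0.166750   0.008750]
  [ 0.167500   0.428750   0.186500   0.061250]
  [ 0.192750   0.134750   0.563000   0.019250]
  [ 0.317250   0.248500   0.312250   0.525875]
det(I−A) = Σ_j (I−A)_1j·C_1j = (0.90)(0.444250) + (-0.05)(0.167500) + (-0.25)(0.192750) + (0.00)(0.317250) = 0.3432625
(I − A)⁻¹ = adj(I−A) / det(I−A) ≈
  [   1.2942     0.1784     0.4858     0.0255]
  [   0.4880     1.2490     0.5433     0.1784]
  [   0.5615     0.3926     1.6401     0.0561]
  [   0.9242     0.7239     0.9097     1.5320]
Δx = (I − A)⁻¹ Δd with Δd having +15 in the Sector 4 component and 0 elsewhere.
So Δx_1 = L_14 · (+15), where L_14 = adj(I−A)_14 / det(I−A) = 0.008750 / 0.3432625.
Δx_1 = 0.008750 × (+15) / 0.3432625 = 0.13125 / 0.3432625 ≈ 0.382.

Δx_1 = 0.382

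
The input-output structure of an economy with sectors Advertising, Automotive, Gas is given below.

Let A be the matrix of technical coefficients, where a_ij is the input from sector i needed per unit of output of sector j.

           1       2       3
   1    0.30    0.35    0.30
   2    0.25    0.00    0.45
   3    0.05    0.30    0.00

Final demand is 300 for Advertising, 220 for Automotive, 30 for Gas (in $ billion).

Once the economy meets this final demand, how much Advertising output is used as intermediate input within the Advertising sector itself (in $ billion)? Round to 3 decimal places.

z_11 = 234.874

I − A =
  [   0.70    -0.35    -0.30]
  [  -0.25     1.00    -0.45]
  [  -0.05    -0.30     1.00]
Cofactors of I−A, C_ij = (−1)^(i+j)·(minor ij) (rows/columns in the sector order above):
  C_11 = (1.00)(1.00) − (-0.45)(-0.30) = 0.8650
  C_12 = −[(-0.25)(1.00) − (-0.45)(-0.05)] = 0.2725
  C_13 = (-0.25)(-0.30) − (1.00)(-0.05) = 0.1250
  C_21 = −[(-0.35)(1.00) − (-0.30)(-0.30)] = 0.4400
  C_22 = (0.70)(1.00) − (-0.30)(-0.05) = 0.6850
  C_23 = −[(0.70)(-0.30) − (-0.35)(-0.05)] = 0.2275
  C_31 = (-0.35)(-0.45) − (-0.30)(1.00) = 0.4575
  C_32 = −[(0.70)(-0.45) − (-0.30)(-0.25)] = 0.3900
  C_33 = (0.70)(1.00) − (-0.35)(-0.25) = 0.6125
det(I−A) = Σ_j (I−A)_1j·C_1j = (0.70)(0.8650) + (-0.35)(0.2725) + (-0.30)(0.1250) = 0.472625
adj(I−A) = Cᵀ =
  [ 0.8650   0.4400   0.4575]
  [ 0.2725   0.6850   0.3900]
  [ 0.1250   0.2275   0.6125]
(I − A)⁻¹ = adj(I−A) / det(I−A) ≈
  [   1.8302     0.9310     0.9680]
  [   0.5766     1.4494     0.8252]
  [   0.2645     0.4814     1.2960]
First solve x = (I − A)⁻¹ d = adj(I−A)·d / det(I−A); in particular x_1 = (0.8650·300 + 0.4400·220 + 0.4575·30) / 0.472625 = 370.025 / 0.472625 ≈ 782.91457.
Intermediate flow from 1 to 1: z_11 = a_11 · x_1 = 0.30 × 370.025 / 0.472625 = 111.0075 / 0.472625 ≈ 234.874.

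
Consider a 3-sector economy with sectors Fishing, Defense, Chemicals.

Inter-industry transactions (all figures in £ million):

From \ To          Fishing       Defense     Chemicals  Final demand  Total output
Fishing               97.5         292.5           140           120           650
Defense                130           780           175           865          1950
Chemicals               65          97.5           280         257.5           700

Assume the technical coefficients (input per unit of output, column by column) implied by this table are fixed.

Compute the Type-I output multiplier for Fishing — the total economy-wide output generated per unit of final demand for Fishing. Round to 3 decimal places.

m_F = 2.167

Technical coefficients a_ij = z_ij / X_j:
  a_FF = 97.5/650 = 0.15, a_DF = 130/650 = 0.20, a_CF = 65/650 = 0.10
  a_FD = 292.5/1950 = 0.15, a_DD = 780/1950 = 0.40, a_CD = 97.5/1950 = 0.05
  a_FC = 140/700 = 0.20, a_DC = 175/700 = 0.25, a_CC = 280/700 = 0.40
I − A =
  [   0.85    -0.15    -0.20]
  [  -0.20     0.60    -0.25]
  [  -0.10    -0.05     0.60]
Cofactors of I−A, C_ij = (−1)^(i+j)·(minor ij) (rows/columns in the sector order above):
  C_11 = (0.60)(0.60) − (-0.25)(-0.05) = 0.3475
  C_12 = −[(-0.20)(0.60) − (-0.25)(-0.10)] = 0.1450
  C_13 = (-0.20)(-0.05) − (0.60)(-0.10) = 0.0700
  C_21 = −[(-0.15)(0.60) − (-0.20)(-0.05)] = 0.1000
  C_22 = (0.85)(0.60) − (-0.20)(-0.10) = 0.4900
  C_23 = −[(0.85)(-0.05) − (-0.15)(-0.10)] = 0.0575
  C_31 = (-0.15)(-0.25) − (-0.20)(0.60) = 0.1575
  C_32 = −[(0.85)(-0.25) − (-0.20)(-0.20)] = 0.2525
  C_33 = (0.85)(0.60) − (-0.15)(-0.20) = 0.4800
det(I−A) = Σ_j (I−A)_1j·C_1j = (0.85)(0.3475) + (-0.15)(0.1450) + (-0.20)(0.0700) = 0.259625
adj(I−A) = Cᵀ =
  [ 0.3475   0.1000   0.1575]
  [ 0.1450   0.4900   0.2525]
  [ 0.0700   0.0575   0.4800]
(I − A)⁻¹ = adj(I−A) / det(I−A) ≈
  [   1.3385     0.3852     0.6066]
  [   0.5585     1.8873     0.9726]
  [   0.2696     0.2215     1.8488]
The output multiplier for sector j is the column-j sum of the Leontief inverse (I − A)⁻¹ = adj(I−A) / det(I−A).
Column F of adj(I−A): (0.3475, 0.1450, 0.0700); det(I−A) = 0.259625.
m_F = (0.3475 + 0.1450 + 0.0700) / 0.259625 = 0.5625 / 0.259625 ≈ 2.167.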